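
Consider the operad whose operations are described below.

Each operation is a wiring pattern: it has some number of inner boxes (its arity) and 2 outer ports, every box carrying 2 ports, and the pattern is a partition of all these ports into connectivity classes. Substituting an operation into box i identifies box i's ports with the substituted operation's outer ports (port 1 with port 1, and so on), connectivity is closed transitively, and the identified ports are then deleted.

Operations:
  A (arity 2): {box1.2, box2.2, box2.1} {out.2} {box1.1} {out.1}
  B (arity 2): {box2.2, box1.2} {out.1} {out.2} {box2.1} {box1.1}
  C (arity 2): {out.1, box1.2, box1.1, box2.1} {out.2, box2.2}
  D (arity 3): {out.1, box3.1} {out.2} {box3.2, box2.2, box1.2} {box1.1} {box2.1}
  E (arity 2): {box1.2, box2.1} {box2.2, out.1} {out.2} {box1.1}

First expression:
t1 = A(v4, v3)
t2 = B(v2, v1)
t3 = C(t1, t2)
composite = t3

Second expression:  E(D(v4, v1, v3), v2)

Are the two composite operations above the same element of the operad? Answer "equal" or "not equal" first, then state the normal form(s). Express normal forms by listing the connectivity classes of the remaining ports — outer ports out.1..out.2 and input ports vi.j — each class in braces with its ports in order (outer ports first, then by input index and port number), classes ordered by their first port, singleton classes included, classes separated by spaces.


not equal; the first gives {out.1} {out.2} {v1.1} {v1.2, v2.2} {v2.1} {v3.1, v3.2, v4.2} {v4.1} and the second {out.1, v2.2} {out.2} {v1.1} {v1.2, v3.2, v4.2} {v2.1} {v3.1} {v4.1}


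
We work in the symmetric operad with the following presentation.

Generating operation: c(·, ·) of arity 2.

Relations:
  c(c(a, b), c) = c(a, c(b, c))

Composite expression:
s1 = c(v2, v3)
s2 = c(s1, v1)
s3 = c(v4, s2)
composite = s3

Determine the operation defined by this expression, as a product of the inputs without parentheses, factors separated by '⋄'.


v4 ⋄ v2 ⋄ v3 ⋄ v1

All parenthesizations of c agree; list the v-inputs left to right.
c(v2, v3) collapses to v2 ⋄ v3
c(c(v2, v3), v1) collapses to v2 ⋄ v3 ⋄ v1
c(v4, c(c(v2, v3), v1)) collapses to v4 ⋄ v2 ⋄ v3 ⋄ v1


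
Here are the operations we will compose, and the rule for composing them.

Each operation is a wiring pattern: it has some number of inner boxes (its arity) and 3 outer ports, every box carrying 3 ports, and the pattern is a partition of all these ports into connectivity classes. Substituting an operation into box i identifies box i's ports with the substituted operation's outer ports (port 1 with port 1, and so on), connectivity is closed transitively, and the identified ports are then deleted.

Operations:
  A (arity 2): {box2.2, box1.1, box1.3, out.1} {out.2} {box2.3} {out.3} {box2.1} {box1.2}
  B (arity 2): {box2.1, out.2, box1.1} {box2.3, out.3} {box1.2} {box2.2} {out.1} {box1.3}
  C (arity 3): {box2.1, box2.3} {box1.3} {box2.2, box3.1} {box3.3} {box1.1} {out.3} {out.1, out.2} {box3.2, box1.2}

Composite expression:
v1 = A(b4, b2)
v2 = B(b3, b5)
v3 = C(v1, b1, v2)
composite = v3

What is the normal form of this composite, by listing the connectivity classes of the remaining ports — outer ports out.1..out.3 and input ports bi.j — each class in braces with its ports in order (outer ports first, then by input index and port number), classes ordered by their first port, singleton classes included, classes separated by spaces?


Reachability decides: close wires over C-identified ports.
the subtree at A composes to {out.1, b2.2, b4.1, b4.3} {out.2} {out.3} {b2.1} {b2.3} {b4.2} on (b4, b2); out.j = own outer ports
the subtree at B composes to {out.1} {out.2, b3.1, b5.1} {out.3, b5.3} {b3.2} {b3.3} {b5.2} on (b3, b5); out.j = own outer ports
the subtree at C composes to {out.1, out.2} {out.3} {b1.1, b1.3} {b1.2} {b2.1} {b2.2, b4.1, b4.3} {b2.3} {b3.1, b5.1} {b3.2} {b3.3} {b4.2} {b5.2} {b5.3} on (b4, b2, b1, b3, b5); out.j = own outer ports

{out.1, out.2} {out.3} {b1.1, b1.3} {b1.2} {b2.1} {b2.2, b4.1, b4.3} {b2.3} {b3.1, b5.1} {b3.2} {b3.3} {b4.2} {b5.2} {b5.3}


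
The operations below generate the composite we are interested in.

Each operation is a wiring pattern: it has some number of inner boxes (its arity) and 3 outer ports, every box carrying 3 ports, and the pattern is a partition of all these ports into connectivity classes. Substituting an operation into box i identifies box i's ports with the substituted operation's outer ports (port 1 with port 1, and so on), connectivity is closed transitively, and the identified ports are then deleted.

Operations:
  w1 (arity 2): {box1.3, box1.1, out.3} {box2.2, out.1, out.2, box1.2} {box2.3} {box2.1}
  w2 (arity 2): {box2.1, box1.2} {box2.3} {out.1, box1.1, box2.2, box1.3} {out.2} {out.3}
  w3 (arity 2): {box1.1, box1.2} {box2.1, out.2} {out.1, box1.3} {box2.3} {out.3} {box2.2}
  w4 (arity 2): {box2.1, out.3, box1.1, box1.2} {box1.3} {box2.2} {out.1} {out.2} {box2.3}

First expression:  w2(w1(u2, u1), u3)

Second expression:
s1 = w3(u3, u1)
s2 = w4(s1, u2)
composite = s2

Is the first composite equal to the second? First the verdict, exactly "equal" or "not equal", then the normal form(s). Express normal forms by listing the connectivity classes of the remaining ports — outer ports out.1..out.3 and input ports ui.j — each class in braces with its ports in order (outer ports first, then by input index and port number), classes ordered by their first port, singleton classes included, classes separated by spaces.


The first expression reduces to {out.1, u1.2, u2.1, u2.2, u2.3, u3.1, u3.2} {out.2} {out.3} {u1.1} {u1.3} {u3.3}
The second expression reduces to {out.1} {out.2} {out.3, u1.1, u2.1, u3.3} {u1.2} {u1.3} {u2.2} {u2.3} {u3.1, u3.2}
Different reductions; not equal.

not equal: they reduce to {out.1, u1.2, u2.1, u2.2, u2.3, u3.1, u3.2} {out.2} {out.3} {u1.1} {u1.3} {u3.3} and {out.1} {out.2} {out.3, u1.1, u2.1, u3.3} {u1.2} {u1.3} {u2.2} {u2.3} {u3.1, u3.2}


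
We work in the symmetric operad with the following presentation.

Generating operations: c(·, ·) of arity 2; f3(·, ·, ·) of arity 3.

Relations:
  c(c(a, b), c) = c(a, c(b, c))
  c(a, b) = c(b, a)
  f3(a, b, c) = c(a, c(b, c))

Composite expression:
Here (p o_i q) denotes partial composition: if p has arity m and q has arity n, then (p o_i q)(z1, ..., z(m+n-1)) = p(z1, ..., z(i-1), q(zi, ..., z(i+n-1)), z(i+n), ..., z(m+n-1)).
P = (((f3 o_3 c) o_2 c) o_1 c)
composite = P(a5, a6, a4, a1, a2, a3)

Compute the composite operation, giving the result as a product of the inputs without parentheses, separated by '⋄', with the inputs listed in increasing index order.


a1 ⋄ a2 ⋄ a3 ⋄ a4 ⋄ a5 ⋄ a6

Key point: f3 commutes, so take the a-inputs in any fixed order.
c(a5, a6) reduces to a5 ⋄ a6
c(a4, a1) reduces to a4 ⋄ a1
c(a2, a3) reduces to a2 ⋄ a3
f3(c(a5, a6), c(a4, a1), c(a2, a3)) reduces to a5 ⋄ a6 ⋄ a4 ⋄ a1 ⋄ a2 ⋄ a3
reordering the factors by index: a1 ⋄ a2 ⋄ a3 ⋄ a4 ⋄ a5 ⋄ a6


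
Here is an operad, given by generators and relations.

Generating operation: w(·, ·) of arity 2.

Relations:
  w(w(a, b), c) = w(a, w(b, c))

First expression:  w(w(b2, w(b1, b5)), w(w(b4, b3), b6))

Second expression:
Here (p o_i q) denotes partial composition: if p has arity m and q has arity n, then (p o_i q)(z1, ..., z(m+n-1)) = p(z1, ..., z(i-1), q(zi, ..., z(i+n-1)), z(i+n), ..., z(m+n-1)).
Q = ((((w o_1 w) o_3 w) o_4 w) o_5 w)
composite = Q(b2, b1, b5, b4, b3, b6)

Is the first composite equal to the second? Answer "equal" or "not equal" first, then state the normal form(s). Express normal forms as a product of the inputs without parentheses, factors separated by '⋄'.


equal: each reduces to b2 ⋄ b1 ⋄ b5 ⋄ b4 ⋄ b3 ⋄ b6

The first expression reduces to b2 ⋄ b1 ⋄ b5 ⋄ b4 ⋄ b3 ⋄ b6
The second expression reduces to b2 ⋄ b1 ⋄ b5 ⋄ b4 ⋄ b3 ⋄ b6
Identical normal forms: equal.


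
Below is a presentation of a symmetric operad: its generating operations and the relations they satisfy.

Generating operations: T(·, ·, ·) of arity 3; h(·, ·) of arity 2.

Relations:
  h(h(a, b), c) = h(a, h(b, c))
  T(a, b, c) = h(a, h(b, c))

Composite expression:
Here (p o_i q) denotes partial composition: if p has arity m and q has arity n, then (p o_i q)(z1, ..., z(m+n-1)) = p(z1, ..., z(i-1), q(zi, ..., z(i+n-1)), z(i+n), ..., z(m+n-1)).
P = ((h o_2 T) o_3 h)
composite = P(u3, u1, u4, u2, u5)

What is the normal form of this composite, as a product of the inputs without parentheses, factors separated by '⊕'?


All parenthesizations of h agree; list the u-inputs left to right.
h(u4, u2) spells out as u4 ⊕ u2
T(u1, h(u4, u2), u5) spells out as u1 ⊕ u4 ⊕ u2 ⊕ u5
h(u3, T(u1, h(u4, u2), u5)) spells out as u3 ⊕ u1 ⊕ u4 ⊕ u2 ⊕ u5

u3 ⊕ u1 ⊕ u4 ⊕ u2 ⊕ u5


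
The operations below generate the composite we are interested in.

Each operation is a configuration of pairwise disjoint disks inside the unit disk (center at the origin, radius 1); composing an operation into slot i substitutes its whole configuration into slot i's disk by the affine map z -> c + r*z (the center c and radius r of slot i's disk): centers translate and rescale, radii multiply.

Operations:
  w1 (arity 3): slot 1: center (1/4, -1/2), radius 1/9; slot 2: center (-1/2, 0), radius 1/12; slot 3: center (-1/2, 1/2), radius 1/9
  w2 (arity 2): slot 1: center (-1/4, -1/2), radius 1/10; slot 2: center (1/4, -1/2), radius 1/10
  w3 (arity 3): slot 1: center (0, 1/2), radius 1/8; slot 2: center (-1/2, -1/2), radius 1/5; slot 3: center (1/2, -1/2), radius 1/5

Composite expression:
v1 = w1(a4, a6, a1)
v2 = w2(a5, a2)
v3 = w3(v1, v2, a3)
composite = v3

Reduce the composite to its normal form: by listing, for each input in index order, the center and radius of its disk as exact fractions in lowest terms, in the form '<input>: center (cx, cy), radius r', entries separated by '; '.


Below w3, radii multiply path by path; the a-disk centers shift.
input a4: applying the 2 nested substitutions gives center (1/32, 7/16), radius 1/72
input a6: applying the 2 nested substitutions gives center (-1/16, 1/2), radius 1/96
input a1: applying the 2 nested substitutions gives center (-1/16, 9/16), radius 1/72
input a5: applying the 2 nested substitutions gives center (-11/20, -3/5), radius 1/50
input a2: applying the 2 nested substitutions gives center (-9/20, -3/5), radius 1/50
input a3: applying the 1 nested substitution gives center (1/2, -1/2), radius 1/5

a1: center (-1/16, 9/16), radius 1/72; a2: center (-9/20, -3/5), radius 1/50; a3: center (1/2, -1/2), radius 1/5; a4: center (1/32, 7/16), radius 1/72; a5: center (-11/20, -3/5), radius 1/50; a6: center (-1/16, 1/2), radius 1/96


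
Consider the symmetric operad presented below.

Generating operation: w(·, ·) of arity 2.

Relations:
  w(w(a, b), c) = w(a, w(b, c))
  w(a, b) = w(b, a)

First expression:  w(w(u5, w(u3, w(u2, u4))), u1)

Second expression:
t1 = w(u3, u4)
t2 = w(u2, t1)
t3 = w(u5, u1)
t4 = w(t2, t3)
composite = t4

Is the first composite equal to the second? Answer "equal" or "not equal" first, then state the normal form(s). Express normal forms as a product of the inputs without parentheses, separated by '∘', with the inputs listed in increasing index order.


equal: each reduces to u1 ∘ u2 ∘ u3 ∘ u4 ∘ u5

The first expression reduces to u1 ∘ u2 ∘ u3 ∘ u4 ∘ u5
The second expression reduces to u1 ∘ u2 ∘ u3 ∘ u4 ∘ u5
Identical normal forms: equal.


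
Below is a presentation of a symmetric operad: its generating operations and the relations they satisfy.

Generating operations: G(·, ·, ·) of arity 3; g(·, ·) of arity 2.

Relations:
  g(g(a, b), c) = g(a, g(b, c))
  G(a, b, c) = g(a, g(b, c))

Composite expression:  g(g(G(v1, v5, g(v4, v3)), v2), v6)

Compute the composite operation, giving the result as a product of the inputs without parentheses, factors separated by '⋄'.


The g-tree's shape is irrelevant; the v-reading-order decides.
g(v4, v3) reduces to v4 ⋄ v3
G(v1, v5, g(v4, v3)) reduces to v1 ⋄ v5 ⋄ v4 ⋄ v3
g(G(v1, v5, g(v4, v3)), v2) reduces to v1 ⋄ v5 ⋄ v4 ⋄ v3 ⋄ v2
g(g(G(v1, v5, g(v4, v3)), v2), v6) reduces to v1 ⋄ v5 ⋄ v4 ⋄ v3 ⋄ v2 ⋄ v6

v1 ⋄ v5 ⋄ v4 ⋄ v3 ⋄ v2 ⋄ v6


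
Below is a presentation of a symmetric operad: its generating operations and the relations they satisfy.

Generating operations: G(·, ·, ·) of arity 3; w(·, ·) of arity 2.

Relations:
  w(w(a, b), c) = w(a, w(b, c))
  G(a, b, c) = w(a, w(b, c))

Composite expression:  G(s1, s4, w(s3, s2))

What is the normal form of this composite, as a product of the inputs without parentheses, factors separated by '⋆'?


s1 ⋆ s4 ⋆ s3 ⋆ s2

Every regrouping of G is equal, so read the s-inputs in written order.
w(s3, s2) linearizes to s3 ⋆ s2
G(s1, s4, w(s3, s2)) linearizes to s1 ⋆ s4 ⋆ s3 ⋆ s2


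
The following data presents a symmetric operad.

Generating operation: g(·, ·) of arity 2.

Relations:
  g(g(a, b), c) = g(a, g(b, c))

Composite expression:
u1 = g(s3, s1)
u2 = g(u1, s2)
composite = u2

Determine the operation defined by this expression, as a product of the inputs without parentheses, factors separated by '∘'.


Key point: g is associative — brackets drop, the s-order remains.
g(s3, s1) flattens to s3 ∘ s1
g(g(s3, s1), s2) flattens to s3 ∘ s1 ∘ s2

s3 ∘ s1 ∘ s2


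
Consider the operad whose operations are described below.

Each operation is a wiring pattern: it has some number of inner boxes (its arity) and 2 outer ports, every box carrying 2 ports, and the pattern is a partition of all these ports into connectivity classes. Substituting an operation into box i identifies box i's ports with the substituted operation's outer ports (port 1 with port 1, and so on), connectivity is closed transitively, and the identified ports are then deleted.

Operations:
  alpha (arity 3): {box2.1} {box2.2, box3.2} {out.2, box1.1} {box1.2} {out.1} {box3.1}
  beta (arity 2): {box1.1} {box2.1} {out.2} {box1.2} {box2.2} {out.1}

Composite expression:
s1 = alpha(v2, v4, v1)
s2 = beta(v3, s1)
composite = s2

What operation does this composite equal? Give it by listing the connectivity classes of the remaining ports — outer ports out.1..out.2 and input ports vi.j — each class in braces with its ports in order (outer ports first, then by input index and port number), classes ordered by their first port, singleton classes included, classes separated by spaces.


{out.1} {out.2} {v1.1} {v1.2, v4.2} {v2.1} {v2.2} {v3.1} {v3.2} {v4.1}


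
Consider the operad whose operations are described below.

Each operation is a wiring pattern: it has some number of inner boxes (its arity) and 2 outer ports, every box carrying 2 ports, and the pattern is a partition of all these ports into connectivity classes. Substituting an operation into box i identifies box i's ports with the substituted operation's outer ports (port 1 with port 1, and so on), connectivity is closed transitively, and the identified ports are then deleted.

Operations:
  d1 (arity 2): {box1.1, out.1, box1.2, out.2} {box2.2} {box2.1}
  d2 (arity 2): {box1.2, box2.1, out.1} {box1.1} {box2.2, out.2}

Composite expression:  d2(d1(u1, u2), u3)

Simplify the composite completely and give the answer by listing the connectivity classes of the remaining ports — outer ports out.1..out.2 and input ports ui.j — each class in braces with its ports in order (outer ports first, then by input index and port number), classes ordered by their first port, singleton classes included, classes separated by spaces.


{out.1, u1.1, u1.2, u3.1} {out.2, u3.2} {u2.1} {u2.2}

Connectivity passes through glued d2-boundaries; trace each wire chain.
after d1, the pattern on (u1, u2) reads {out.1, out.2, u1.1, u1.2} {u2.1} {u2.2} (out.j = its outer ports)
after d2, the pattern on (u1, u2, u3) reads {out.1, u1.1, u1.2, u3.1} {out.2, u3.2} {u2.1} {u2.2} (out.j = its outer ports)


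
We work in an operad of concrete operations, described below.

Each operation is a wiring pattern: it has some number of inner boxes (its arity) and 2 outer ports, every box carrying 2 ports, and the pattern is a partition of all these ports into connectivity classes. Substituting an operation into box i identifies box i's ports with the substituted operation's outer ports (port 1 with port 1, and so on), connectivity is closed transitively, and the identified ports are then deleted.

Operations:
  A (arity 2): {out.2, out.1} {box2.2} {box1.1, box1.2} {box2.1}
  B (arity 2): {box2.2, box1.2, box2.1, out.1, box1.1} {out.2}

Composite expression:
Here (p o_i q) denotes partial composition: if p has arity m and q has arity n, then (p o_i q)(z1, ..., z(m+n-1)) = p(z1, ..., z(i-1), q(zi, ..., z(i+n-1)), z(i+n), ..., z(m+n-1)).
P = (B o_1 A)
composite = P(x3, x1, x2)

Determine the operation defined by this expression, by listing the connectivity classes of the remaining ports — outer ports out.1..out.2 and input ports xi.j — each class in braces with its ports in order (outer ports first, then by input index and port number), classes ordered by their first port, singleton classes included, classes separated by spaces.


Connectivity passes through glued B-boundaries; trace each wire chain.
the subtree at A composes to {out.1, out.2} {x1.1} {x1.2} {x3.1, x3.2} on (x3, x1); out.j = own outer ports
the subtree at B composes to {out.1, x2.1, x2.2} {out.2} {x1.1} {x1.2} {x3.1, x3.2} on (x3, x1, x2); out.j = own outer ports

{out.1, x2.1, x2.2} {out.2} {x1.1} {x1.2} {x3.1, x3.2}


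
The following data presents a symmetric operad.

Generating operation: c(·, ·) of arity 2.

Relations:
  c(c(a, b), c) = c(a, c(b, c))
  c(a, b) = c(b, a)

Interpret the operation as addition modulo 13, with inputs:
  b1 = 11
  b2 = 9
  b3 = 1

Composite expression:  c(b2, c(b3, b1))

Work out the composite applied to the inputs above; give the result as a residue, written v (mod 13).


8 (mod 13)

c(b3, b1) = 12
c(b2, c(b3, b1)) = 8


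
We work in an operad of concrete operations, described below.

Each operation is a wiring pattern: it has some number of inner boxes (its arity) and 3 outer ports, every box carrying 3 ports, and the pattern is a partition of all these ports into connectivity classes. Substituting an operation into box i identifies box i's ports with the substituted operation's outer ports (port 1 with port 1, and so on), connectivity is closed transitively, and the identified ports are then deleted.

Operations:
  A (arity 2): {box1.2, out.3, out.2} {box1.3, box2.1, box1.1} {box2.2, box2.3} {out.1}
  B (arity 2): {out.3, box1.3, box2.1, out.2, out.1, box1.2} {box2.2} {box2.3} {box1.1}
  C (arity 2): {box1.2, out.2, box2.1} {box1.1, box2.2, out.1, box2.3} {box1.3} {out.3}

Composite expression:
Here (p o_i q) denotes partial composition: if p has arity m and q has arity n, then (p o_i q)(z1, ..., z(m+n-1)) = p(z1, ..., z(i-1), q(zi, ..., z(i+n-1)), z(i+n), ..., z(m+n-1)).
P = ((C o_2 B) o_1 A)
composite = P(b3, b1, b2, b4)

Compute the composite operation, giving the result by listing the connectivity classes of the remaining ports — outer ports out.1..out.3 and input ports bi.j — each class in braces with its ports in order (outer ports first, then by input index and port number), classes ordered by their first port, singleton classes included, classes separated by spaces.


{out.1, out.2, b2.2, b2.3, b3.2, b4.1} {out.3} {b1.1, b3.1, b3.3} {b1.2, b1.3} {b2.1} {b4.2} {b4.3}

Two ports join when wires chain via C-identified ports.
stage A: inputs (b3, b1), connectivity {out.1} {out.2, out.3, b3.2} {b1.1, b3.1, b3.3} {b1.2, b1.3}, out.j its boundary
stage B: inputs (b2, b4), connectivity {out.1, out.2, out.3, b2.2, b2.3, b4.1} {b2.1} {b4.2} {b4.3}, out.j its boundary
stage C: inputs (b3, b1, b2, b4), connectivity {out.1, out.2, b2.2, b2.3, b3.2, b4.1} {out.3} {b1.1, b3.1, b3.3} {b1.2, b1.3} {b2.1} {b4.2} {b4.3}, out.j its boundary


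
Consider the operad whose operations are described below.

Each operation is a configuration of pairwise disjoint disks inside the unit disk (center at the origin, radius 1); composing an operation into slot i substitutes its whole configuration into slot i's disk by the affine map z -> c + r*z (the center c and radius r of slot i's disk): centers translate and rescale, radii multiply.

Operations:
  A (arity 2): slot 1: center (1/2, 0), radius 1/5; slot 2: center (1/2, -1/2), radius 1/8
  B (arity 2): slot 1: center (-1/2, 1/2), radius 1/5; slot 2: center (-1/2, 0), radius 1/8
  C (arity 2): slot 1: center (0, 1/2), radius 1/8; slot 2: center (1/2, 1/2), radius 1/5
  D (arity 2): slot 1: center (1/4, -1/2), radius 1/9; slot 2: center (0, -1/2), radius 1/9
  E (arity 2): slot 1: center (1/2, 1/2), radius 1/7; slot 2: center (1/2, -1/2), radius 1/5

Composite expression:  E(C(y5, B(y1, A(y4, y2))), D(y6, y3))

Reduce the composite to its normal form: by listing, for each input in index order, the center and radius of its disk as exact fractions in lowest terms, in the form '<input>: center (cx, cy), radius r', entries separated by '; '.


Nesting under E composes maps z -> c + r*z down each y-path.
y5 passes through 2 substitutions, ending at center (1/2, 4/7), radius 1/56
y1 passes through 3 substitutions, ending at center (39/70, 41/70), radius 1/175
y4 passes through 4 substitutions, ending at center (313/560, 4/7), radius 1/1400
y2 passes through 4 substitutions, ending at center (313/560, 319/560), radius 1/2240
y6 passes through 2 substitutions, ending at center (11/20, -3/5), radius 1/45
y3 passes through 2 substitutions, ending at center (1/2, -3/5), radius 1/45

y1: center (39/70, 41/70), radius 1/175; y2: center (313/560, 319/560), radius 1/2240; y3: center (1/2, -3/5), radius 1/45; y4: center (313/560, 4/7), radius 1/1400; y5: center (1/2, 4/7), radius 1/56; y6: center (11/20, -3/5), radius 1/45


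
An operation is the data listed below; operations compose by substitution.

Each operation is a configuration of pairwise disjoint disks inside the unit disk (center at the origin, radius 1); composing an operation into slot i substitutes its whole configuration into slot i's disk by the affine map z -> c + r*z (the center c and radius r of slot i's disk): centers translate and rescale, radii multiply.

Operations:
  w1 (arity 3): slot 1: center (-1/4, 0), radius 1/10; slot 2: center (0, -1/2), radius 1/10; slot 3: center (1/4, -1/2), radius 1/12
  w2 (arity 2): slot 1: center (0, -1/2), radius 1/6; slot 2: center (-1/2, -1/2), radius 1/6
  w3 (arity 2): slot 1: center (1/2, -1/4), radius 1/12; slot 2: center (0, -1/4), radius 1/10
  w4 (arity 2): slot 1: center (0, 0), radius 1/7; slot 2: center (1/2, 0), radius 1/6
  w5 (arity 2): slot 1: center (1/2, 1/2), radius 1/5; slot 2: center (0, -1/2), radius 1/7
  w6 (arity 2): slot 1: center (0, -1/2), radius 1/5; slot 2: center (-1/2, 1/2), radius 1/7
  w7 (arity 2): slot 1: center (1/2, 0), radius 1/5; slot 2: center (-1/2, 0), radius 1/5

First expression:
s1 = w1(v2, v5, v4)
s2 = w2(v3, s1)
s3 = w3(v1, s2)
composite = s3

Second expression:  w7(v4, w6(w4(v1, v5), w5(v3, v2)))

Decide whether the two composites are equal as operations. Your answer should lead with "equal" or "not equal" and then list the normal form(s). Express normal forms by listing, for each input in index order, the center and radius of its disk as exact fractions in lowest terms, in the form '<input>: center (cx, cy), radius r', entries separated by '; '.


not equal; the first gives v1: center (1/2, -1/4), radius 1/12; v2: center (-13/240, -3/10), radius 1/600; v3: center (0, -3/10), radius 1/60; v4: center (-11/240, -37/120), radius 1/720; v5: center (-1/20, -37/120), radius 1/600 and the second v1: center (-1/2, -1/10), radius 1/175; v2: center (-3/5, 3/35), radius 1/245; v3: center (-41/70, 4/35), radius 1/175; v4: center (1/2, 0), radius 1/5; v5: center (-12/25, -1/10), radius 1/150

The first expression, normalized: v1: center (1/2, -1/4), radius 1/12; v2: center (-13/240, -3/10), radius 1/600; v3: center (0, -3/10), radius 1/60; v4: center (-11/240, -37/120), radius 1/720; v5: center (-1/20, -37/120), radius 1/600
The second expression, normalized: v1: center (-1/2, -1/10), radius 1/175; v2: center (-3/5, 3/35), radius 1/245; v3: center (-41/70, 4/35), radius 1/175; v4: center (1/2, 0), radius 1/5; v5: center (-12/25, -1/10), radius 1/150
Distinct normal forms: not equal.


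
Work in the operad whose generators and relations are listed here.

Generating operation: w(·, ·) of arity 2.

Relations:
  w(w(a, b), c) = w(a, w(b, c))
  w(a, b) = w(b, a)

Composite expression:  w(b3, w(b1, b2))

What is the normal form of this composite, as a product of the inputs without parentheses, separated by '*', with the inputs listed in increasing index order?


b1 * b2 * b3

With w associative and commutative, the b-input set is all that matters.
w(b1, b2) spells out as b1 * b2
w(b3, w(b1, b2)) spells out as b3 * b1 * b2
reordering the factors by index: b1 * b2 * b3


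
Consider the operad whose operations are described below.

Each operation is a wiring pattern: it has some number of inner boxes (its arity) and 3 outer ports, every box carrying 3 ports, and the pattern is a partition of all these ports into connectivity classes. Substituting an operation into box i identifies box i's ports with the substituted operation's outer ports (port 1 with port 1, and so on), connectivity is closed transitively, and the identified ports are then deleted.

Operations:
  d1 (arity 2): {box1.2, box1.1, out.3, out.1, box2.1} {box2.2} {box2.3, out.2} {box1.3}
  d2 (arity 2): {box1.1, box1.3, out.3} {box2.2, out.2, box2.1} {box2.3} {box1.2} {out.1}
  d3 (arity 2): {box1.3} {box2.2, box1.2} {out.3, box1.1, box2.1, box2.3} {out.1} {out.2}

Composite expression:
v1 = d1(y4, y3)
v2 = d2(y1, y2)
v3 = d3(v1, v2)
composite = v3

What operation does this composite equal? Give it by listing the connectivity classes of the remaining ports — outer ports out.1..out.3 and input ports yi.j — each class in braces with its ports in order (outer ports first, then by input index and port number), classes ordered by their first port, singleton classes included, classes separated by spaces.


{out.1} {out.2} {out.3, y1.1, y1.3, y3.1, y4.1, y4.2} {y1.2} {y2.1, y2.2, y3.3} {y2.3} {y3.2} {y4.3}

Substituting into d3 glues patterns; closure does the rest.
composing d1 on (y4, y3), with out.j its own outer ports: {out.1, out.3, y3.1, y4.1, y4.2} {out.2, y3.3} {y3.2} {y4.3}
composing d2 on (y1, y2), with out.j its own outer ports: {out.1} {out.2, y2.1, y2.2} {out.3, y1.1, y1.3} {y1.2} {y2.3}
composing d3 on (y4, y3, y1, y2), with out.j its own outer ports: {out.1} {out.2} {out.3, y1.1, y1.3, y3.1, y4.1, y4.2} {y1.2} {y2.1, y2.2, y3.3} {y2.3} {y3.2} {y4.3}


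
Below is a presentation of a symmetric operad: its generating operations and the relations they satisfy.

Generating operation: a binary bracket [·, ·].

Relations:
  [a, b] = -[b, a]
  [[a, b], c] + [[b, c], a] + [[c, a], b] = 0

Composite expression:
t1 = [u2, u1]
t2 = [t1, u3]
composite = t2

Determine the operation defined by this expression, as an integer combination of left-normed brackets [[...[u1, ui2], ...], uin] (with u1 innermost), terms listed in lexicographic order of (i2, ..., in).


Left-normed coefficients sit on the u1-initial expansion words.
Composite bracket: [[u2, u1], u3]
Under [a, b] = ab - ba we get 4 signed associative words (2^2 = 4).
Keep just the words that open with u1:
  the word u1u2u3 carries sign -1 and contributes -[[u1, u2], u3]

-[[u1, u2], u3]


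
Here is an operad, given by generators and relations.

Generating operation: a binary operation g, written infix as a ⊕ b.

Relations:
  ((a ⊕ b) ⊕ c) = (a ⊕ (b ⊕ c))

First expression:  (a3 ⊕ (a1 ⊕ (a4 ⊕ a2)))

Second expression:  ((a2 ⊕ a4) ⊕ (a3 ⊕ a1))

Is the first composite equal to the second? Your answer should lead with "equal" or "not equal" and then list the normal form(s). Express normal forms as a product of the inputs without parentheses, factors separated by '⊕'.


not equal; the first gives a3 ⊕ a1 ⊕ a4 ⊕ a2 and the second a2 ⊕ a4 ⊕ a3 ⊕ a1

The first composite normalizes to a3 ⊕ a1 ⊕ a4 ⊕ a2
The second composite normalizes to a2 ⊕ a4 ⊕ a3 ⊕ a1
The normal forms differ: not equal.


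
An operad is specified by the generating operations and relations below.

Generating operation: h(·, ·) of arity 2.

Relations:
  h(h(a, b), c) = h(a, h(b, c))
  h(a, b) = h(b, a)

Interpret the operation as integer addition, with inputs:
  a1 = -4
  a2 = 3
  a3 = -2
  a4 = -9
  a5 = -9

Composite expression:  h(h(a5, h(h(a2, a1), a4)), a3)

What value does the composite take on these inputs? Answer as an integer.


h(a2, a1) = -1
h(h(a2, a1), a4) = -10
h(a5, h(h(a2, a1), a4)) = -19
h(h(a5, h(h(a2, a1), a4)), a3) = -21

-21


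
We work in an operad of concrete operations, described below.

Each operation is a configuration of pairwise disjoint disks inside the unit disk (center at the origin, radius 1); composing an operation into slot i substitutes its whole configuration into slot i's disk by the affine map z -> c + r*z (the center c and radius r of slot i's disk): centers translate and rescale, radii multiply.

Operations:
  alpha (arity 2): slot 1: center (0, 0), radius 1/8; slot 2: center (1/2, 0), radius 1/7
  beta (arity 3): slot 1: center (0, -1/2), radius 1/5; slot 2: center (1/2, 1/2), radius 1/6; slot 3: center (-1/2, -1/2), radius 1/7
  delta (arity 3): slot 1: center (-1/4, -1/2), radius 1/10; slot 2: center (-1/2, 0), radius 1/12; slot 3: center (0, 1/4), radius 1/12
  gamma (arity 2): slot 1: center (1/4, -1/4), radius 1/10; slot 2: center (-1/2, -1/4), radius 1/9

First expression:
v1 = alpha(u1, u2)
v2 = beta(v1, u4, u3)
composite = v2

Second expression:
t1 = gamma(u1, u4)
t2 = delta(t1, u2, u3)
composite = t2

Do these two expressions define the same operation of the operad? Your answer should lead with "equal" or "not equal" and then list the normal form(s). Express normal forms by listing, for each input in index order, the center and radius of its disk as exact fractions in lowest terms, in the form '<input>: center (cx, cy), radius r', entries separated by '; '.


not equal; first: u1: center (0, -1/2), radius 1/40; u2: center (1/10, -1/2), radius 1/35; u3: center (-1/2, -1/2), radius 1/7; u4: center (1/2, 1/2), radius 1/6; second: u1: center (-9/40, -21/40), radius 1/100; u2: center (-1/2, 0), radius 1/12; u3: center (0, 1/4), radius 1/12; u4: center (-3/10, -21/40), radius 1/90


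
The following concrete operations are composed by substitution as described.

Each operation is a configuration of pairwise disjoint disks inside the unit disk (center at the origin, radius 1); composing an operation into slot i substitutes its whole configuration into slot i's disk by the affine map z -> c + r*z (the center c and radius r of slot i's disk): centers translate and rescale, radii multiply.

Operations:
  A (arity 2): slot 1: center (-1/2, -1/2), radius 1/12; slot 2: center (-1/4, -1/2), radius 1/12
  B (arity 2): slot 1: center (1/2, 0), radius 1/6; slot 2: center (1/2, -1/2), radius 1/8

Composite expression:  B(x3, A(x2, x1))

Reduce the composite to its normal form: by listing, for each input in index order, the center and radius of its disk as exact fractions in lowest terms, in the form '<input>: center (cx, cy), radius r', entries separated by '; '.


x1: center (15/32, -9/16), radius 1/96; x2: center (7/16, -9/16), radius 1/96; x3: center (1/2, 0), radius 1/6


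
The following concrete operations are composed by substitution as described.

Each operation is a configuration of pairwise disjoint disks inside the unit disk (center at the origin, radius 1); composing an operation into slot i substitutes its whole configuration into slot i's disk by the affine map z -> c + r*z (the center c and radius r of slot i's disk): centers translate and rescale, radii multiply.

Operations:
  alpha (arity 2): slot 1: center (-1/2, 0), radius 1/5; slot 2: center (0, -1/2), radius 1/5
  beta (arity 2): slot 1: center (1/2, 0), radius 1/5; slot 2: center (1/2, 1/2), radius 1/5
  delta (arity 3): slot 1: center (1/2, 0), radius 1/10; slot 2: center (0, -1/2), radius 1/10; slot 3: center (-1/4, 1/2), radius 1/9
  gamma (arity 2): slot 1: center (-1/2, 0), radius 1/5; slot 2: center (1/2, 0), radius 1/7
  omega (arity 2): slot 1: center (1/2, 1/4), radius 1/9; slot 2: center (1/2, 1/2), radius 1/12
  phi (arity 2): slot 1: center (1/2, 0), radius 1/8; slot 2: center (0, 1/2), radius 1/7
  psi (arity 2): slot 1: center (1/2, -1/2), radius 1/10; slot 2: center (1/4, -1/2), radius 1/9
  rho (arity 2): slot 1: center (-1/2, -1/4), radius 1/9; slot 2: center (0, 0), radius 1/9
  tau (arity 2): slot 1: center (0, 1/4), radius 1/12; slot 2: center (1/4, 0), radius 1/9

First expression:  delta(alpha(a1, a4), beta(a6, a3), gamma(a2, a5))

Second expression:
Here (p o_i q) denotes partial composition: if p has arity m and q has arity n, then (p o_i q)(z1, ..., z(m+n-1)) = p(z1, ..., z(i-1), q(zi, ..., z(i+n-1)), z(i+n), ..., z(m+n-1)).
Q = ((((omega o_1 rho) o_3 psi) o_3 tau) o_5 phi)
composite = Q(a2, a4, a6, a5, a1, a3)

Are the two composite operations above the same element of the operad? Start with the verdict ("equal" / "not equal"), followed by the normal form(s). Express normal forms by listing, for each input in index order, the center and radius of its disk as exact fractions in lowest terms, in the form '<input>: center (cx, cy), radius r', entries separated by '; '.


not equal; the first gives a1: center (9/20, 0), radius 1/50; a2: center (-11/36, 1/2), radius 1/45; a3: center (1/20, -9/20), radius 1/50; a4: center (1/2, -1/20), radius 1/50; a5: center (-7/36, 1/2), radius 1/63; a6: center (1/20, -1/2), radius 1/50 and the second a1: center (227/432, 11/24), radius 1/864; a2: center (4/9, 2/9), radius 1/81; a3: center (25/48, 25/54), radius 1/756; a4: center (1/2, 1/4), radius 1/81; a5: center (87/160, 11/24), radius 1/1080; a6: center (13/24, 221/480), radius 1/1440

The first expression, normalized: a1: center (9/20, 0), radius 1/50; a2: center (-11/36, 1/2), radius 1/45; a3: center (1/20, -9/20), radius 1/50; a4: center (1/2, -1/20), radius 1/50; a5: center (-7/36, 1/2), radius 1/63; a6: center (1/20, -1/2), radius 1/50
The second expression, normalized: a1: center (227/432, 11/24), radius 1/864; a2: center (4/9, 2/9), radius 1/81; a3: center (25/48, 25/54), radius 1/756; a4: center (1/2, 1/4), radius 1/81; a5: center (87/160, 11/24), radius 1/1080; a6: center (13/24, 221/480), radius 1/1440
The normal forms differ: not equal.


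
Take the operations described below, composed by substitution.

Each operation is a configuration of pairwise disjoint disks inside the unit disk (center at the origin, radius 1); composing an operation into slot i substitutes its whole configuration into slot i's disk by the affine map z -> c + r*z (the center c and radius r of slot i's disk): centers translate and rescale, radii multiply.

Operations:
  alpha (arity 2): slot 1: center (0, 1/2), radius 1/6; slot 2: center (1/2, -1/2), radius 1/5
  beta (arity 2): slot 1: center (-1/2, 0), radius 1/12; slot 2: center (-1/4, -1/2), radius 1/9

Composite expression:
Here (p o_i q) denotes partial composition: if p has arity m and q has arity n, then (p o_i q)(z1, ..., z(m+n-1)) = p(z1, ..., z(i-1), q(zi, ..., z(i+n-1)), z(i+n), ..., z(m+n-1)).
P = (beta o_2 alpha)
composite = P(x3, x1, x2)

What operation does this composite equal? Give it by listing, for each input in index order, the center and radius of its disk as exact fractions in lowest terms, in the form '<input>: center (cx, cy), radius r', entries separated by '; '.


x1: center (-1/4, -4/9), radius 1/54; x2: center (-7/36, -5/9), radius 1/45; x3: center (-1/2, 0), radius 1/12


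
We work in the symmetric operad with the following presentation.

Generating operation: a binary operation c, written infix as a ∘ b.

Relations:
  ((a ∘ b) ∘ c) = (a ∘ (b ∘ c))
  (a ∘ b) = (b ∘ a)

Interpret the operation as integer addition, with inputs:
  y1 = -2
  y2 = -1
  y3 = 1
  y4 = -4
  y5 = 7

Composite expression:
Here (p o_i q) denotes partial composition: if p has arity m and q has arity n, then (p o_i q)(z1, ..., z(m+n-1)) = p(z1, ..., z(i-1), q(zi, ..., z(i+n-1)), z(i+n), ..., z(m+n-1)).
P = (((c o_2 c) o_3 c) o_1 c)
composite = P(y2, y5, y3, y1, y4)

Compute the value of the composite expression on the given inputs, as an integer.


1

(y2 ∘ y5) = 6
(y1 ∘ y4) = -6
(y3 ∘ (y1 ∘ y4)) = -5
((y2 ∘ y5) ∘ (y3 ∘ (y1 ∘ y4))) = 1


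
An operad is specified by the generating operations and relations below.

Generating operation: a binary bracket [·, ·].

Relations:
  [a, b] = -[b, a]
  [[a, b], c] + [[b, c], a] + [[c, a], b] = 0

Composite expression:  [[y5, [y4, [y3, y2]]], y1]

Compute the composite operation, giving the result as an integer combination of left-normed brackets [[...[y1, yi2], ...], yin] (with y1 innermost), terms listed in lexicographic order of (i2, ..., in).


[[[[y1, y2], y3], y4], y5] - [[[[y1, y3], y2], y4], y5] - [[[[y1, y4], y2], y3], y5] + [[[[y1, y4], y3], y2], y5] - [[[[y1, y5], y2], y3], y4] + [[[[y1, y5], y3], y2], y4] + [[[[y1, y5], y4], y2], y3] - [[[[y1, y5], y4], y3], y2]

Antisymmetry and Jacobi reduce to y1-anchored left-normed brackets.
Composite bracket: [[y5, [y4, [y3, y2]]], y1]
Each bracket splits as ab - ba, giving 16 signed words (2^4 = 16).
The y1-initial words carry the normal form:
  word y1y2y3y4y5 has sign +1, contributing +[[[[y1, y2], y3], y4], y5]
  word y1y3y2y4y5 has sign -1, contributing -[[[[y1, y3], y2], y4], y5]
  word y1y4y2y3y5 has sign -1, contributing -[[[[y1, y4], y2], y3], y5]
  word y1y4y3y2y5 has sign +1, contributing +[[[[y1, y4], y3], y2], y5]
  word y1y5y2y3y4 has sign -1, contributing -[[[[y1, y5], y2], y3], y4]
  word y1y5y3y2y4 has sign +1, contributing +[[[[y1, y5], y3], y2], y4]
  word y1y5y4y2y3 has sign +1, contributing +[[[[y1, y5], y4], y2], y3]
  word y1y5y4y3y2 has sign -1, contributing -[[[[y1, y5], y4], y3], y2]


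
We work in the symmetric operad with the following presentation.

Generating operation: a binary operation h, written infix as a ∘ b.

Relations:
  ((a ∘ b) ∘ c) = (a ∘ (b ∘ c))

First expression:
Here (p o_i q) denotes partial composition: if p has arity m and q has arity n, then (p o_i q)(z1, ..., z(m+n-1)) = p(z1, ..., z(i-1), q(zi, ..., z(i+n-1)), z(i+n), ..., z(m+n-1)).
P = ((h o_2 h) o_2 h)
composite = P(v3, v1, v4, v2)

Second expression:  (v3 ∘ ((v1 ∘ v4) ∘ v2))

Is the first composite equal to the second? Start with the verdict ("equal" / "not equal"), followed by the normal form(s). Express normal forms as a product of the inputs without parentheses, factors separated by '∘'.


equal — both sides give v3 ∘ v1 ∘ v4 ∘ v2

In normal form, the first expression is v3 ∘ v1 ∘ v4 ∘ v2
In normal form, the second expression is v3 ∘ v1 ∘ v4 ∘ v2
One common form — equal.


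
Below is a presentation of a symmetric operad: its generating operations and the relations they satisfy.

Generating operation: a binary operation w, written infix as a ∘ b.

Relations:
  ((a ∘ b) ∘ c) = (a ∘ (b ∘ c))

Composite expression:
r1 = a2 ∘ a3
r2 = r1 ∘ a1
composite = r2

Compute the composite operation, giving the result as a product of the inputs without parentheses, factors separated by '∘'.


a2 ∘ a3 ∘ a1

Associativity of w dissolves the nesting; only the a-input order survives.
(a2 ∘ a3) spells out as a2 ∘ a3
((a2 ∘ a3) ∘ a1) spells out as a2 ∘ a3 ∘ a1


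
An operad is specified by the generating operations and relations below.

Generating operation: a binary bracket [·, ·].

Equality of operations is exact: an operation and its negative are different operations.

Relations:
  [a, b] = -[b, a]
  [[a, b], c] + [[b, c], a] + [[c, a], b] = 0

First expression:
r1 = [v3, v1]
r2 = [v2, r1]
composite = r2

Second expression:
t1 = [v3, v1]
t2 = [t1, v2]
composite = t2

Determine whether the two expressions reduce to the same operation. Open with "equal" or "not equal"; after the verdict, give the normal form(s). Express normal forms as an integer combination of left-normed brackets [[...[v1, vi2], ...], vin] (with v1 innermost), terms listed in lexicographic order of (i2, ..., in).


not equal: they reduce to [[v1, v3], v2] and -[[v1, v3], v2]
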